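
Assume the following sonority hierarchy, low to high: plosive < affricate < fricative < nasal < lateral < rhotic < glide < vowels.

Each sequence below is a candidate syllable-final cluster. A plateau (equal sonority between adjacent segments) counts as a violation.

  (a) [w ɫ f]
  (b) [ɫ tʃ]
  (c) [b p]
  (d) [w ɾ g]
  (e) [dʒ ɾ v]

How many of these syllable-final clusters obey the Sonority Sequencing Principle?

3

(a) 7-5-3 → obeys
(b) 5-2 → obeys
(c) 1-1 → violates
(d) 7-6-1 → obeys
(e) 2-6-3 → violates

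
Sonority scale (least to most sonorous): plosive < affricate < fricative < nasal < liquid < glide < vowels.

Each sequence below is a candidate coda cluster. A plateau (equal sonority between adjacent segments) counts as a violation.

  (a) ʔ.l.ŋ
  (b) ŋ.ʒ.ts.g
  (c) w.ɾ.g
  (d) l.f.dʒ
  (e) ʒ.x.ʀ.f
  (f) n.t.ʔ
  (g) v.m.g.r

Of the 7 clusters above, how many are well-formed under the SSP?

(a) 1-5-4 → violates
(b) 4-3-2-1 → obeys
(c) 6-5-1 → obeys
(d) 5-3-2 → obeys
(e) 3-3-5-3 → violates
(f) 4-1-1 → violates
(g) 3-4-1-5 → violates

3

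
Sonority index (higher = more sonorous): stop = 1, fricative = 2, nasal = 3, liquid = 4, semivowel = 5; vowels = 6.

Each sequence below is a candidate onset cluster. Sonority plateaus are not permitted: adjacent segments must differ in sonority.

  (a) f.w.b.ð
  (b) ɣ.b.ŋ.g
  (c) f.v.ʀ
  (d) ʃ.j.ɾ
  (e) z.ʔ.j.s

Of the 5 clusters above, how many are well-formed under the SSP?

(a) f.w.b.ð: profile 2-5-1-2 — violates.
(b) ɣ.b.ŋ.g: profile 2-1-3-1 — violates.
(c) f.v.ʀ: profile 2-2-4 — violates.
(d) ʃ.j.ɾ: profile 2-5-4 — violates.
(e) z.ʔ.j.s: profile 2-1-5-2 — violates.

0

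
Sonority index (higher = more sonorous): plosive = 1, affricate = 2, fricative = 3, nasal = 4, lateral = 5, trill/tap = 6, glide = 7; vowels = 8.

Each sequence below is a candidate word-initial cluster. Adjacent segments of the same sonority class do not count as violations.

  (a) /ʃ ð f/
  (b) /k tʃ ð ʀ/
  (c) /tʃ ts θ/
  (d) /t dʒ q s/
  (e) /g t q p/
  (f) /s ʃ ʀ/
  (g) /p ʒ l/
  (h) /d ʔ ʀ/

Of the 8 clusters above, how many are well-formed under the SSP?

(a) /ʃ ð f/: profile 3-3-3 — obeys.
(b) /k tʃ ð ʀ/: profile 1-2-3-6 — obeys.
(c) /tʃ ts θ/: profile 2-2-3 — obeys.
(d) /t dʒ q s/: profile 1-2-1-3 — violates.
(e) /g t q p/: profile 1-1-1-1 — obeys.
(f) /s ʃ ʀ/: profile 3-3-6 — obeys.
(g) /p ʒ l/: profile 1-3-5 — obeys.
(h) /d ʔ ʀ/: profile 1-1-6 — obeys.

7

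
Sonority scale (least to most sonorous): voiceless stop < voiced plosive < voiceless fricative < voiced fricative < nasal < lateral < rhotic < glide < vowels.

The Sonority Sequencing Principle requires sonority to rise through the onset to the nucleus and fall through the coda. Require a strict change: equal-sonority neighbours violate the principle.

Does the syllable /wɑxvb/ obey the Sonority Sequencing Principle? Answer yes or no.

no

Onset: /w/ is a glide (sonority 8); then the nucleus /ɑ/ (sonority 9).
Onset profile 8-9 — rises to the nucleus.
Coda: /x/ is a voiceless fricative (sonority 3), /v/ is a voiced fricative (sonority 4), /b/ is a voiced plosive (sonority 2).
Coda profile 9-3-4-2 — does not strictly fall throughout.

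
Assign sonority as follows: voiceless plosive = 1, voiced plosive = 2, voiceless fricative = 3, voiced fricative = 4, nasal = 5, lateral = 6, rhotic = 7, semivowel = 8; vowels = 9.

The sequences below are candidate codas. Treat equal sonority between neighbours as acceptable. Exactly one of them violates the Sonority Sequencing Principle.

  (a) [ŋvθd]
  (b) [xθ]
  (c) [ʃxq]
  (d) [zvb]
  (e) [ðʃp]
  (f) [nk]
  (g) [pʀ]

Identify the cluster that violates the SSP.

(a) 5-4-3-2 → obeys
(b) 3-3 → obeys
(c) 3-3-1 → obeys
(d) 4-4-2 → obeys
(e) 4-3-1 → obeys
(f) 5-1 → obeys
(g) 1-7 → violates

g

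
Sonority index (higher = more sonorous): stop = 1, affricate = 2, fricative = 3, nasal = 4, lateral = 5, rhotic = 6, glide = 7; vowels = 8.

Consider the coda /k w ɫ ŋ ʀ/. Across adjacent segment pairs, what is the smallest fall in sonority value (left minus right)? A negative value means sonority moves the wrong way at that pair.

-6

/k/: stop = 1.
/w/: glide = 7.
/ɫ/: lateral = 5.
/ŋ/: nasal = 4.
/ʀ/: rhotic = 6.
/k/→/w/: change -6.
/w/→/ɫ/: change +2.
/ɫ/→/ŋ/: change +1.
/ŋ/→/ʀ/: change -2.
Minimum = -6.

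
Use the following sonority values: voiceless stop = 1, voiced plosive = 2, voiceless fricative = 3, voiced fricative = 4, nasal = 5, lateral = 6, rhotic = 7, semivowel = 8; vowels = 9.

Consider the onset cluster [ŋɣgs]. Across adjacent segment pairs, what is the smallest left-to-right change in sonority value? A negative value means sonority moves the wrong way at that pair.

-2

/ŋ/ — nasal, sonority 5.
/ɣ/ — voiced fricative, sonority 4.
/g/ — voiced plosive, sonority 2.
/s/ — voiceless fricative, sonority 3.
/ŋ/→/ɣ/: change -1.
/ɣ/→/g/: change -2.
/g/→/s/: change +1.
Minimum = -2.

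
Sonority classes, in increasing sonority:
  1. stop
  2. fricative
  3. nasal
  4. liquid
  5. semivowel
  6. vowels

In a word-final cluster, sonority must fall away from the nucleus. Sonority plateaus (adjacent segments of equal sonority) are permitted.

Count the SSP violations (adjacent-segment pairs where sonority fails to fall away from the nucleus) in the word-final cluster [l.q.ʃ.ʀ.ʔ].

2

/l/ is a liquid (sonority 4).
/q/ is a stop (sonority 1).
/ʃ/ is a fricative (sonority 2).
/ʀ/ is a liquid (sonority 4).
/ʔ/ is a stop (sonority 1).
/l/→/q/: 4→1 (falls) — ok.
/q/→/ʃ/: 1→2 (does not fall) — violation.
/ʃ/→/ʀ/: 2→4 (does not fall) — violation.
/ʀ/→/ʔ/: 4→1 (falls) — ok.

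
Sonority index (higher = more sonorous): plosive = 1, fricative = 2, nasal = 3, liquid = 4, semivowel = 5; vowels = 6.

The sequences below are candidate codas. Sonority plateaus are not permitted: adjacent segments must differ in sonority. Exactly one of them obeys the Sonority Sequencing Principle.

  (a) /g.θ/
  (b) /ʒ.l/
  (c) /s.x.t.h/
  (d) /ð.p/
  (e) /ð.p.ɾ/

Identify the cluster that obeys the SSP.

d

(a) 1-2 → violates
(b) 2-4 → violates
(c) 2-2-1-2 → violates
(d) 2-1 → obeys
(e) 2-1-4 → violates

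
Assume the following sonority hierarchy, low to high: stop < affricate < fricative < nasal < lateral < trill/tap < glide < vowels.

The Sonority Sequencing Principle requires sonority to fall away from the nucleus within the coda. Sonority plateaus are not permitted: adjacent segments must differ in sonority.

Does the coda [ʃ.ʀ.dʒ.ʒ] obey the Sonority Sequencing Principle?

/ʃ/ — fricative, sonority 3.
/ʀ/ — trill/tap, sonority 6.
/dʒ/ — affricate, sonority 2.
/ʒ/ — fricative, sonority 3.
The profile is 3-6-2-3. Between /ʃ/ (3) and /ʀ/ (6) sonority does not fall, so the cluster violates the SSP.

no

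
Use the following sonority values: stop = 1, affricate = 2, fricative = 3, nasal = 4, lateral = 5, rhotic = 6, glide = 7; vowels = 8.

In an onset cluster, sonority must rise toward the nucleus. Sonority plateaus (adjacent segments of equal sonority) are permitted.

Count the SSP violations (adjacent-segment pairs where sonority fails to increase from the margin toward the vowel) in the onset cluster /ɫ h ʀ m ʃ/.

/ɫ/ — lateral, sonority 5.
/h/ — fricative, sonority 3.
/ʀ/ — rhotic, sonority 6.
/m/ — nasal, sonority 4.
/ʃ/ — fricative, sonority 3.
/ɫ/→/h/: 5→3 (does not rise) — violation.
/h/→/ʀ/: 3→6 (rises) — ok.
/ʀ/→/m/: 6→4 (does not rise) — violation.
/m/→/ʃ/: 4→3 (does not rise) — violation.

3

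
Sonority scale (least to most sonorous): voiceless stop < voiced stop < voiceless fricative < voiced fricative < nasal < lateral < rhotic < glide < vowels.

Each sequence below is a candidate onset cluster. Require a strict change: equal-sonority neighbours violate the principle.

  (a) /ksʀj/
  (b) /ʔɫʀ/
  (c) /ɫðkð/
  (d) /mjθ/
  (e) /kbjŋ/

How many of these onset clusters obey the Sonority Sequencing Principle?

2

(a) sonority 1-3-7-8: well-formed.
(b) sonority 1-6-7: well-formed.
(c) sonority 6-4-1-4: ill-formed.
(d) sonority 5-8-3: ill-formed.
(e) sonority 1-2-8-5: ill-formed.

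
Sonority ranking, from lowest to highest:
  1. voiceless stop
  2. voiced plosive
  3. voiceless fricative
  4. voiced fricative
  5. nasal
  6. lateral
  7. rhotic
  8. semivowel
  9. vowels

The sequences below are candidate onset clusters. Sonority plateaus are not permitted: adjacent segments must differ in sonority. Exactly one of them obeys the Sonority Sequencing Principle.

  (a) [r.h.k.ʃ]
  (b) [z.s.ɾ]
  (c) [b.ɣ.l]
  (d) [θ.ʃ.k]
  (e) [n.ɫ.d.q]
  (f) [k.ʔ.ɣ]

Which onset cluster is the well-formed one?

(a) 7-3-1-3 → violates
(b) 4-3-7 → violates
(c) 2-4-6 → obeys
(d) 3-3-1 → violates
(e) 5-6-2-1 → violates
(f) 1-1-4 → violates

c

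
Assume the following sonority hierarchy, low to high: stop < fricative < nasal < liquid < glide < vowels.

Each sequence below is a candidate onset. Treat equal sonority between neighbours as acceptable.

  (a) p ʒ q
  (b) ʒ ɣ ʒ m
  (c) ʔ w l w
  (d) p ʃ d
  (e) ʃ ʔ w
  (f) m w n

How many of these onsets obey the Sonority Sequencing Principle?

1

(a) 1-2-1 → violates
(b) 2-2-2-3 → obeys
(c) 1-5-4-5 → violates
(d) 1-2-1 → violates
(e) 2-1-5 → violates
(f) 3-5-3 → violates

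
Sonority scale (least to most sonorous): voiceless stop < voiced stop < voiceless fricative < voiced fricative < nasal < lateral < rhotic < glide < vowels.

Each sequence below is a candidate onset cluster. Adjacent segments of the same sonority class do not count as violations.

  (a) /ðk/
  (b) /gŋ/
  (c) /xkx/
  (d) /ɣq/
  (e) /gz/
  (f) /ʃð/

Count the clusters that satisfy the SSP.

(a) 4-1 → violates
(b) 2-5 → obeys
(c) 3-1-3 → violates
(d) 4-1 → violates
(e) 2-4 → obeys
(f) 3-4 → obeys

3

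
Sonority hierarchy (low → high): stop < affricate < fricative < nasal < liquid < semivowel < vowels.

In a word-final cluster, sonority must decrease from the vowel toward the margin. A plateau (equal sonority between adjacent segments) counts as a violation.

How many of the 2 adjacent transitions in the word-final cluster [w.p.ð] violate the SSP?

1

/w/ is a semivowel (sonority 6).
/p/ is a stop (sonority 1).
/ð/ is a fricative (sonority 3).
/w/→/p/: 6→1 (falls) — ok.
/p/→/ð/: 1→3 (does not fall) — violation.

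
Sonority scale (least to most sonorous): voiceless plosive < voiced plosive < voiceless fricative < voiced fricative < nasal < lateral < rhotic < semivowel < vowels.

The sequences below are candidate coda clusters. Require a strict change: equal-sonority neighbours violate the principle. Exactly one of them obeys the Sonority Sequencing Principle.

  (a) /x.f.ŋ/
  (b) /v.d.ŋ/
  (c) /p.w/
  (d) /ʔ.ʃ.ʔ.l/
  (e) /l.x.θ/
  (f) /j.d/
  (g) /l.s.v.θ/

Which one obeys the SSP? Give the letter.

(a) 3-3-5 → violates
(b) 4-2-5 → violates
(c) 1-8 → violates
(d) 1-3-1-6 → violates
(e) 6-3-3 → violates
(f) 8-2 → obeys
(g) 6-3-4-3 → violates

f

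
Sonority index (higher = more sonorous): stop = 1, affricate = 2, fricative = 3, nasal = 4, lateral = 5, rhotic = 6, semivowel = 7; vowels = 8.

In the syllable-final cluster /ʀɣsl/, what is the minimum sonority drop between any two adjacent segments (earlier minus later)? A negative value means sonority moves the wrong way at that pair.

/ʀ/ — rhotic, sonority 6.
/ɣ/ — fricative, sonority 3.
/s/ — fricative, sonority 3.
/l/ — lateral, sonority 5.
/ʀ/→/ɣ/: change +3.
/ɣ/→/s/: change +0.
/s/→/l/: change -2.
Minimum = -2.

-2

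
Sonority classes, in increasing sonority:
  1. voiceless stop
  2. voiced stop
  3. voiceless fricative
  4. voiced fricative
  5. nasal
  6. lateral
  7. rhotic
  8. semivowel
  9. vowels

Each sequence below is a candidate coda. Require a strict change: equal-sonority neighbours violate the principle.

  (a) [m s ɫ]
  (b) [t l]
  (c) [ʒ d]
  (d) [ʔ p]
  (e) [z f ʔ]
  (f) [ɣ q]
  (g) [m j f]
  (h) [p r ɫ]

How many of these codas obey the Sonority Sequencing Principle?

(a) sonority 5-3-6: ill-formed.
(b) sonority 1-6: ill-formed.
(c) sonority 4-2: well-formed.
(d) sonority 1-1: ill-formed.
(e) sonority 4-3-1: well-formed.
(f) sonority 4-1: well-formed.
(g) sonority 5-8-3: ill-formed.
(h) sonority 1-7-6: ill-formed.

3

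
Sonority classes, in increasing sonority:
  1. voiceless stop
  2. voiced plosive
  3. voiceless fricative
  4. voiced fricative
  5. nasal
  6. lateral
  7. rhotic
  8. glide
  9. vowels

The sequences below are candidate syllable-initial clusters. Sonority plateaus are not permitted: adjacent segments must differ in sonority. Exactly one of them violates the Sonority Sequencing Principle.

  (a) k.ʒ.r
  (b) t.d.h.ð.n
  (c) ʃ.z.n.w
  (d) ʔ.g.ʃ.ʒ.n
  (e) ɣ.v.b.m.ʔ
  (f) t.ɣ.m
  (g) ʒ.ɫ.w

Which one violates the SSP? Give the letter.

e

(a) k.ʒ.r: profile 1-4-7 — obeys.
(b) t.d.h.ð.n: profile 1-2-3-4-5 — obeys.
(c) ʃ.z.n.w: profile 3-4-5-8 — obeys.
(d) ʔ.g.ʃ.ʒ.n: profile 1-2-3-4-5 — obeys.
(e) ɣ.v.b.m.ʔ: profile 4-4-2-5-1 — violates.
(f) t.ɣ.m: profile 1-4-5 — obeys.
(g) ʒ.ɫ.w: profile 4-6-8 — obeys.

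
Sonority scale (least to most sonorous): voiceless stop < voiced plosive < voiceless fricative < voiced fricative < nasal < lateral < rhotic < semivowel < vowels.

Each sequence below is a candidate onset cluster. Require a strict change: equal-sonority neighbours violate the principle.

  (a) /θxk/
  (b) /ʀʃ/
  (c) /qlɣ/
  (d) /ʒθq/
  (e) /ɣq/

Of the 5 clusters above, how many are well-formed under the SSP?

0

(a) 3-3-1 → violates
(b) 7-3 → violates
(c) 1-6-4 → violates
(d) 4-3-1 → violates
(e) 4-1 → violates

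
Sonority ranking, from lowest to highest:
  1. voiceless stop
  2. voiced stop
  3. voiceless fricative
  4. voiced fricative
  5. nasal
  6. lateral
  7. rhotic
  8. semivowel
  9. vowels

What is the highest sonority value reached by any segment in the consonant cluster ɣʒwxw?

/ɣ/ — voiced fricative, sonority 4.
/ʒ/ — voiced fricative, sonority 4.
/w/ — semivowel, sonority 8.
/x/ — voiceless fricative, sonority 3.
/w/ — semivowel, sonority 8.
The maximum is 8.

8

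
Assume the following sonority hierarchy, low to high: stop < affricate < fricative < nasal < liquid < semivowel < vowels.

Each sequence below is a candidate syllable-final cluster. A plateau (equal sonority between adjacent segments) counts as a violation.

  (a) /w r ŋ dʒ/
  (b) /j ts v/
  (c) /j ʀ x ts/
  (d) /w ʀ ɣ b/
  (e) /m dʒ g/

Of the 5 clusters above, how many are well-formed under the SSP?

4

(a) 6-5-4-2 → obeys
(b) 6-2-3 → violates
(c) 6-5-3-2 → obeys
(d) 6-5-3-1 → obeys
(e) 4-2-1 → obeys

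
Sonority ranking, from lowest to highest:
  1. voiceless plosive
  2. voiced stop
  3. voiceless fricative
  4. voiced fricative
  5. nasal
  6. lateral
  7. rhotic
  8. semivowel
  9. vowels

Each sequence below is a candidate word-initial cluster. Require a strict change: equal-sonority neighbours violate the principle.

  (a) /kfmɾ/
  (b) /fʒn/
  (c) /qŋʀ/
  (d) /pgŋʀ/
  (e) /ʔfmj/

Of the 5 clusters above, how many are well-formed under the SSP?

(a) 1-3-5-7 → obeys
(b) 3-4-5 → obeys
(c) 1-5-7 → obeys
(d) 1-2-5-7 → obeys
(e) 1-3-5-8 → obeys

5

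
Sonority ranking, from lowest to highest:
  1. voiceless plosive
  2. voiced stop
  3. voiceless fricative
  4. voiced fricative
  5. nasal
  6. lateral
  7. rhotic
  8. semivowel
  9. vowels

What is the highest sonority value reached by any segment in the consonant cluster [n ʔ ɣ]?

/n/ — nasal, sonority 5.
/ʔ/ — voiceless plosive, sonority 1.
/ɣ/ — voiced fricative, sonority 4.
The maximum is 5.

5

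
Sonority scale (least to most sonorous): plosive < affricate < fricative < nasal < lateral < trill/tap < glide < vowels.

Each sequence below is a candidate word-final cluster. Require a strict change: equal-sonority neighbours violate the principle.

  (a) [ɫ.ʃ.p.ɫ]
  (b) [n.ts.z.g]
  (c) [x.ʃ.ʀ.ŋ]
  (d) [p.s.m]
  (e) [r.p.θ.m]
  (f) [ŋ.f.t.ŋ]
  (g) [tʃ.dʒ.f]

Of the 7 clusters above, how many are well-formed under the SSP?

(a) 5-3-1-5 → violates
(b) 4-2-3-1 → violates
(c) 3-3-6-4 → violates
(d) 1-3-4 → violates
(e) 6-1-3-4 → violates
(f) 4-3-1-4 → violates
(g) 2-2-3 → violates

0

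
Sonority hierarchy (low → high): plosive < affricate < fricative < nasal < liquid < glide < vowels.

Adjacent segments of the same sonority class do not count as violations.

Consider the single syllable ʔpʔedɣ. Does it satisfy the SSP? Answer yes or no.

Onset: /ʔ/ is a plosive (sonority 1), /p/ is a plosive (sonority 1), /ʔ/ is a plosive (sonority 1); then the nucleus /e/ (sonority 7).
Onset profile 1-1-1-7 — rises to the nucleus.
Coda: /d/ is a plosive (sonority 1), /ɣ/ is a fricative (sonority 3).
Coda profile 7-1-3 — does not fall throughout.

no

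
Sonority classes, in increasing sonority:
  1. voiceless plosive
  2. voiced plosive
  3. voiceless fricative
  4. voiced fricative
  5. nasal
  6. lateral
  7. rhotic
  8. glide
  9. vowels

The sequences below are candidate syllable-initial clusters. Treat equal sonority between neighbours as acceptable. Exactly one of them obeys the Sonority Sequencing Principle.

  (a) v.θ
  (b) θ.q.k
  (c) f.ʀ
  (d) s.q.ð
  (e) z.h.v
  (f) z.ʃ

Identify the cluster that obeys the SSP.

(a) v.θ: profile 4-3 — violates.
(b) θ.q.k: profile 3-1-1 — violates.
(c) f.ʀ: profile 3-7 — obeys.
(d) s.q.ð: profile 3-1-4 — violates.
(e) z.h.v: profile 4-3-4 — violates.
(f) z.ʃ: profile 4-3 — violates.

c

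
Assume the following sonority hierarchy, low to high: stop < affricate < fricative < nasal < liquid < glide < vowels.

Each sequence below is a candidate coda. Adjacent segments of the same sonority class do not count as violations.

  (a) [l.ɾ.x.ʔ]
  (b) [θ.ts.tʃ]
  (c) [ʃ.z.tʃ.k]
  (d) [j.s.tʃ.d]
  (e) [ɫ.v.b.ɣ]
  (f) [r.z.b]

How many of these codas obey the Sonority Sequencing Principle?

5

(a) [l.ɾ.x.ʔ]: profile 5-5-3-1 — obeys.
(b) [θ.ts.tʃ]: profile 3-2-2 — obeys.
(c) [ʃ.z.tʃ.k]: profile 3-3-2-1 — obeys.
(d) [j.s.tʃ.d]: profile 6-3-2-1 — obeys.
(e) [ɫ.v.b.ɣ]: profile 5-3-1-3 — violates.
(f) [r.z.b]: profile 5-3-1 — obeys.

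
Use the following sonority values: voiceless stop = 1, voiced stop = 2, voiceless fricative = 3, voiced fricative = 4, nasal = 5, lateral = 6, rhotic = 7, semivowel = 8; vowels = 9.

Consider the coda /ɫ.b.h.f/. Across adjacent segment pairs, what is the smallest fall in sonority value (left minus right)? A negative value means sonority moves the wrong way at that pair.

-1

/ɫ/ is a lateral (sonority 6).
/b/ is a voiced stop (sonority 2).
/h/ is a voiceless fricative (sonority 3).
/f/ is a voiceless fricative (sonority 3).
/ɫ/→/b/: change +4.
/b/→/h/: change -1.
/h/→/f/: change +0.
Minimum = -1.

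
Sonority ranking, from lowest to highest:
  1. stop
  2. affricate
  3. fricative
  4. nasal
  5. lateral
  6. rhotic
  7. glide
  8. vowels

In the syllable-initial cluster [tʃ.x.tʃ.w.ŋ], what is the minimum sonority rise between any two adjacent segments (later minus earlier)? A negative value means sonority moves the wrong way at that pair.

/tʃ/: affricate = 2.
/x/: fricative = 3.
/tʃ/: affricate = 2.
/w/: glide = 7.
/ŋ/: nasal = 4.
/tʃ/→/x/: change +1.
/x/→/tʃ/: change -1.
/tʃ/→/w/: change +5.
/w/→/ŋ/: change -3.
Minimum = -3.

-3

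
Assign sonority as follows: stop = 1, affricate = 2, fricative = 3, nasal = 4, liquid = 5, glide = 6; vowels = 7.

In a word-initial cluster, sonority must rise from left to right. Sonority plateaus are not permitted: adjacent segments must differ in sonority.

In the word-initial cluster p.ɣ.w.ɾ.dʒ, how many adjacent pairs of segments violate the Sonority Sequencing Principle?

/p/: stop = 1.
/ɣ/: fricative = 3.
/w/: glide = 6.
/ɾ/: liquid = 5.
/dʒ/: affricate = 2.
/p/→/ɣ/: 1→3 (rises) — ok.
/ɣ/→/w/: 3→6 (rises) — ok.
/w/→/ɾ/: 6→5 (does not rise) — violation.
/ɾ/→/dʒ/: 5→2 (does not rise) — violation.

2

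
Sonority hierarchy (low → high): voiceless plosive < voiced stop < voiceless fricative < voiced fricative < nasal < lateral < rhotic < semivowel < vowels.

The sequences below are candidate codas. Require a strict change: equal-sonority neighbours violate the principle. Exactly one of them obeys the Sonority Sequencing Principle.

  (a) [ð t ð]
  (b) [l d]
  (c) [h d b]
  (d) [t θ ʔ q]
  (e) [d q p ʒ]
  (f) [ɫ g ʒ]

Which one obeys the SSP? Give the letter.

(a) [ð t ð]: profile 4-1-4 — violates.
(b) [l d]: profile 6-2 — obeys.
(c) [h d b]: profile 3-2-2 — violates.
(d) [t θ ʔ q]: profile 1-3-1-1 — violates.
(e) [d q p ʒ]: profile 2-1-1-4 — violates.
(f) [ɫ g ʒ]: profile 6-2-4 — violates.

b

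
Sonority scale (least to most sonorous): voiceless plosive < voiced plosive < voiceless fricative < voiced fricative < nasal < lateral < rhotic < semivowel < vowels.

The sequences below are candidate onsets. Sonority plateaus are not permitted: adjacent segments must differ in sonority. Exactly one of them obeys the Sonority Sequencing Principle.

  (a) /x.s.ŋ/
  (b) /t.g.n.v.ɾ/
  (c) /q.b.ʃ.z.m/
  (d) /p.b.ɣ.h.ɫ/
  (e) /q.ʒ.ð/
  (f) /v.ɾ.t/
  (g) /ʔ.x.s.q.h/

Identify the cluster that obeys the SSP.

c

(a) /x.s.ŋ/: profile 3-3-5 — violates.
(b) /t.g.n.v.ɾ/: profile 1-2-5-4-7 — violates.
(c) /q.b.ʃ.z.m/: profile 1-2-3-4-5 — obeys.
(d) /p.b.ɣ.h.ɫ/: profile 1-2-4-3-6 — violates.
(e) /q.ʒ.ð/: profile 1-4-4 — violates.
(f) /v.ɾ.t/: profile 4-7-1 — violates.
(g) /ʔ.x.s.q.h/: profile 1-3-3-1-3 — violates.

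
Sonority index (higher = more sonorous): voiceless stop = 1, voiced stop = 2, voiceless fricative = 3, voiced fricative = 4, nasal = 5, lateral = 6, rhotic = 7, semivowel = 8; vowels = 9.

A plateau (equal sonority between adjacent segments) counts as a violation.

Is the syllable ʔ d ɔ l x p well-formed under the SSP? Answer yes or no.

yes

Onset: /ʔ/ is a voiceless stop (sonority 1), /d/ is a voiced stop (sonority 2); then the nucleus /ɔ/ (sonority 9).
Onset profile 1-2-9 — rises to the nucleus.
Coda: /l/ is a lateral (sonority 6), /x/ is a voiceless fricative (sonority 3), /p/ is a voiceless stop (sonority 1).
Coda profile 9-6-3-1 — falls from the nucleus.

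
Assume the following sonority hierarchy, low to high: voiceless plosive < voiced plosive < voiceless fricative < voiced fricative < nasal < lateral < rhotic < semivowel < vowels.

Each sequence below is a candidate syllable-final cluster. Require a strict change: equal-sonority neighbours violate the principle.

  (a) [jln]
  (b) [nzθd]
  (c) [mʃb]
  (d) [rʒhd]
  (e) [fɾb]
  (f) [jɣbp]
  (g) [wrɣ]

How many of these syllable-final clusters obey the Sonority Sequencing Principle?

(a) [jln]: profile 8-6-5 — obeys.
(b) [nzθd]: profile 5-4-3-2 — obeys.
(c) [mʃb]: profile 5-3-2 — obeys.
(d) [rʒhd]: profile 7-4-3-2 — obeys.
(e) [fɾb]: profile 3-7-2 — violates.
(f) [jɣbp]: profile 8-4-2-1 — obeys.
(g) [wrɣ]: profile 8-7-4 — obeys.

6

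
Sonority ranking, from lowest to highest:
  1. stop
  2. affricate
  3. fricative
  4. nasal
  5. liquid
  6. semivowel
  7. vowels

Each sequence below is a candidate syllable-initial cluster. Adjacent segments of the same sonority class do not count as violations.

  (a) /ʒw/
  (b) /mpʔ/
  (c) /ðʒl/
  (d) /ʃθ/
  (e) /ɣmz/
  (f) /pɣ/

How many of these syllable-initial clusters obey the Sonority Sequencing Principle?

4

(a) 3-6 → obeys
(b) 4-1-1 → violates
(c) 3-3-5 → obeys
(d) 3-3 → obeys
(e) 3-4-3 → violates
(f) 1-3 → obeys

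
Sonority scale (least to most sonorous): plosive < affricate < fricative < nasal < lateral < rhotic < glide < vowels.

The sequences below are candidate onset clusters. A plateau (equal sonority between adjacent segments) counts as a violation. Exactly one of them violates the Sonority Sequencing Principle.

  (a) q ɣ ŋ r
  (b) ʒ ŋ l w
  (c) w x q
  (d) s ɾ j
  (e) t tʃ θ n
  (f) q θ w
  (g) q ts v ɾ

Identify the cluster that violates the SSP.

(a) sonority 1-3-4-6: well-formed.
(b) sonority 3-4-5-7: well-formed.
(c) sonority 7-3-1: ill-formed.
(d) sonority 3-6-7: well-formed.
(e) sonority 1-2-3-4: well-formed.
(f) sonority 1-3-7: well-formed.
(g) sonority 1-2-3-6: well-formed.

c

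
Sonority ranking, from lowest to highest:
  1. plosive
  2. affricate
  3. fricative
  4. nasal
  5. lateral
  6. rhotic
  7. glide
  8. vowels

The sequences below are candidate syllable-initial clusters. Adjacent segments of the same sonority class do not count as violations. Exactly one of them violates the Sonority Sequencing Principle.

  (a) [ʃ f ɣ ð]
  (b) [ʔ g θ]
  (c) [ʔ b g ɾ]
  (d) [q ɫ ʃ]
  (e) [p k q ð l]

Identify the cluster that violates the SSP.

d

(a) [ʃ f ɣ ð]: profile 3-3-3-3 — obeys.
(b) [ʔ g θ]: profile 1-1-3 — obeys.
(c) [ʔ b g ɾ]: profile 1-1-1-6 — obeys.
(d) [q ɫ ʃ]: profile 1-5-3 — violates.
(e) [p k q ð l]: profile 1-1-1-3-5 — obeys.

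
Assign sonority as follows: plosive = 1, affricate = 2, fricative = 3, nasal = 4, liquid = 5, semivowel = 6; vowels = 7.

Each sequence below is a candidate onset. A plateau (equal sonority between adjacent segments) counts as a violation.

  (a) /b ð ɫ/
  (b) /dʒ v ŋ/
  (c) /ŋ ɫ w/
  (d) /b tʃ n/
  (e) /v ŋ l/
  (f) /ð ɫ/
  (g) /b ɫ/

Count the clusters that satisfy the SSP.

(a) /b ð ɫ/: profile 1-3-5 — obeys.
(b) /dʒ v ŋ/: profile 2-3-4 — obeys.
(c) /ŋ ɫ w/: profile 4-5-6 — obeys.
(d) /b tʃ n/: profile 1-2-4 — obeys.
(e) /v ŋ l/: profile 3-4-5 — obeys.
(f) /ð ɫ/: profile 3-5 — obeys.
(g) /b ɫ/: profile 1-5 — obeys.

7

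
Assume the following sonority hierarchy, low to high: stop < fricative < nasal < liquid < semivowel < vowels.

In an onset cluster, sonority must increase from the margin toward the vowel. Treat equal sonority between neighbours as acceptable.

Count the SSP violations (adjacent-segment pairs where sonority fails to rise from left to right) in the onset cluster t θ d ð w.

1

/t/ is a stop (sonority 1).
/θ/ is a fricative (sonority 2).
/d/ is a stop (sonority 1).
/ð/ is a fricative (sonority 2).
/w/ is a semivowel (sonority 5).
/t/→/θ/: 1→2 (rises) — ok.
/θ/→/d/: 2→1 (does not rise) — violation.
/d/→/ð/: 1→2 (rises) — ok.
/ð/→/w/: 2→5 (rises) — ok.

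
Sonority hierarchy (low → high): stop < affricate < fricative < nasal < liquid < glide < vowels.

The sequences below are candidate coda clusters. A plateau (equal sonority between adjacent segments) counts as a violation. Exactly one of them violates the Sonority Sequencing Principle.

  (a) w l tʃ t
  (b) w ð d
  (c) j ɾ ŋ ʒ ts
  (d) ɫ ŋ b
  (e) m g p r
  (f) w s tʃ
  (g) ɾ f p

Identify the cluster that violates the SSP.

(a) w l tʃ t: profile 6-5-2-1 — obeys.
(b) w ð d: profile 6-3-1 — obeys.
(c) j ɾ ŋ ʒ ts: profile 6-5-4-3-2 — obeys.
(d) ɫ ŋ b: profile 5-4-1 — obeys.
(e) m g p r: profile 4-1-1-5 — violates.
(f) w s tʃ: profile 6-3-2 — obeys.
(g) ɾ f p: profile 5-3-1 — obeys.

e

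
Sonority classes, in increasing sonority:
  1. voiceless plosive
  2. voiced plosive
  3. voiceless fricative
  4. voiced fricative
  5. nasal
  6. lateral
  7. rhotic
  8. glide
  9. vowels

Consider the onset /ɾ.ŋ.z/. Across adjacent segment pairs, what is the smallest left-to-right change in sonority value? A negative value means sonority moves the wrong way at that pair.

/ɾ/: rhotic = 7.
/ŋ/: nasal = 5.
/z/: voiced fricative = 4.
/ɾ/→/ŋ/: change -2.
/ŋ/→/z/: change -1.
Minimum = -2.

-2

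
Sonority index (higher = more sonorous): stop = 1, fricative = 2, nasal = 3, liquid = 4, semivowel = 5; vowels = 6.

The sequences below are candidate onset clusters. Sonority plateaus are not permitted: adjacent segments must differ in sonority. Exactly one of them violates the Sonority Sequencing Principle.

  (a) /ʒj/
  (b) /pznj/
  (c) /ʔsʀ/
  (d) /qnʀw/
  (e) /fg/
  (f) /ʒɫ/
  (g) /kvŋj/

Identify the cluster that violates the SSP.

e

(a) 2-5 → obeys
(b) 1-2-3-5 → obeys
(c) 1-2-4 → obeys
(d) 1-3-4-5 → obeys
(e) 2-1 → violates
(f) 2-4 → obeys
(g) 1-2-3-5 → obeys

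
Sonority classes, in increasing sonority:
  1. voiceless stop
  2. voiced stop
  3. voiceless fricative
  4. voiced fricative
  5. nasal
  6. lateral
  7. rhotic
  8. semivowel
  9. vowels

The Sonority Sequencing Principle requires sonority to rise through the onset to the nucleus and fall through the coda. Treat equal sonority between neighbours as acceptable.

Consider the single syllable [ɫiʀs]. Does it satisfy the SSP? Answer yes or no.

yes

Onset: /ɫ/ is a lateral (sonority 6); then the nucleus /i/ (sonority 9).
Onset profile 6-9 — rises to the nucleus.
Coda: /ʀ/ is a rhotic (sonority 7), /s/ is a voiceless fricative (sonority 3).
Coda profile 9-7-3 — falls from the nucleus.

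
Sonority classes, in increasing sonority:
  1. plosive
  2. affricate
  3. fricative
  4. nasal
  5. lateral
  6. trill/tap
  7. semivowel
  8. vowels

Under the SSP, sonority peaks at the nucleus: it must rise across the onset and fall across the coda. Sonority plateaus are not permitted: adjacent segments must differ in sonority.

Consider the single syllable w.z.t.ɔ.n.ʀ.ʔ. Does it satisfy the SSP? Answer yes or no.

Onset: /w/ is a semivowel (sonority 7), /z/ is a fricative (sonority 3), /t/ is a plosive (sonority 1); then the nucleus /ɔ/ (sonority 8).
Onset profile 7-3-1-8 — does not strictly rise throughout.
Coda: /n/ is a nasal (sonority 4), /ʀ/ is a trill/tap (sonority 6), /ʔ/ is a plosive (sonority 1).
Coda profile 8-4-6-1 — does not strictly fall throughout.

no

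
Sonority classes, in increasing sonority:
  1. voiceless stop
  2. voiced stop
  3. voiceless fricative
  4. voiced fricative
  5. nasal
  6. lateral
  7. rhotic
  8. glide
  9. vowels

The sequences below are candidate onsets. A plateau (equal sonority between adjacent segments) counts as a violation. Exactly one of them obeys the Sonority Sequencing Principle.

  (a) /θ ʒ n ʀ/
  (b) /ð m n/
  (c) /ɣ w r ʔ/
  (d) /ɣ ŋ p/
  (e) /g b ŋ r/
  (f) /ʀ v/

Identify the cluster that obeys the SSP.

a

(a) sonority 3-4-5-7: well-formed.
(b) sonority 4-5-5: ill-formed.
(c) sonority 4-8-7-1: ill-formed.
(d) sonority 4-5-1: ill-formed.
(e) sonority 2-2-5-7: ill-formed.
(f) sonority 7-4: ill-formed.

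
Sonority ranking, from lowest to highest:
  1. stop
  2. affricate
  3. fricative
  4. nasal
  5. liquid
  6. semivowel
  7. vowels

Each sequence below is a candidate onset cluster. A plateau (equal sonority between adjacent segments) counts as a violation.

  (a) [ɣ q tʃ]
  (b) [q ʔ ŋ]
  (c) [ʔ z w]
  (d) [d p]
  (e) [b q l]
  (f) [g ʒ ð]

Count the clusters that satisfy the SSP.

1

(a) [ɣ q tʃ]: profile 3-1-2 — violates.
(b) [q ʔ ŋ]: profile 1-1-4 — violates.
(c) [ʔ z w]: profile 1-3-6 — obeys.
(d) [d p]: profile 1-1 — violates.
(e) [b q l]: profile 1-1-5 — violates.
(f) [g ʒ ð]: profile 1-3-3 — violates.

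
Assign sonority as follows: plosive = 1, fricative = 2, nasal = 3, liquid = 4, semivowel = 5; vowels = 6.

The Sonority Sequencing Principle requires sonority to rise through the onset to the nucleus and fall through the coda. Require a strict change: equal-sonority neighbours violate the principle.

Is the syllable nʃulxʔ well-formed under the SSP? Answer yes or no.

Onset: /n/ is a nasal (sonority 3), /ʃ/ is a fricative (sonority 2); then the nucleus /u/ (sonority 6).
Onset profile 3-2-6 — does not strictly rise throughout.
Coda: /l/ is a liquid (sonority 4), /x/ is a fricative (sonority 2), /ʔ/ is a plosive (sonority 1).
Coda profile 6-4-2-1 — falls from the nucleus.

no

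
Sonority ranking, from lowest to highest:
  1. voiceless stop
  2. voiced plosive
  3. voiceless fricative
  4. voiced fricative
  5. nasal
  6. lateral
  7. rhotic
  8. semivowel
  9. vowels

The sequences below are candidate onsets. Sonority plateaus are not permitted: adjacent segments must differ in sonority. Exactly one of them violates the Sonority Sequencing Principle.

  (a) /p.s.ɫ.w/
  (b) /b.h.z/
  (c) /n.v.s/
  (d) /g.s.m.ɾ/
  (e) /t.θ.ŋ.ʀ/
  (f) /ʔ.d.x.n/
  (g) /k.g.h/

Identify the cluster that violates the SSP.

c

(a) sonority 1-3-6-8: well-formed.
(b) sonority 2-3-4: well-formed.
(c) sonority 5-4-3: ill-formed.
(d) sonority 2-3-5-7: well-formed.
(e) sonority 1-3-5-7: well-formed.
(f) sonority 1-2-3-5: well-formed.
(g) sonority 1-2-3: well-formed.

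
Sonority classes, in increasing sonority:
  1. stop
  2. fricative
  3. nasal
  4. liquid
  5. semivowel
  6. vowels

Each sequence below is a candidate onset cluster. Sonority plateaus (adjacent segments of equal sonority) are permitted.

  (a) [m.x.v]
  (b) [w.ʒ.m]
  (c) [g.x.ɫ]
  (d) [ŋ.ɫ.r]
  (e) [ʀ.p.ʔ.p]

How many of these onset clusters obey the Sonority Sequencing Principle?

(a) 3-2-2 → violates
(b) 5-2-3 → violates
(c) 1-2-4 → obeys
(d) 3-4-4 → obeys
(e) 4-1-1-1 → violates

2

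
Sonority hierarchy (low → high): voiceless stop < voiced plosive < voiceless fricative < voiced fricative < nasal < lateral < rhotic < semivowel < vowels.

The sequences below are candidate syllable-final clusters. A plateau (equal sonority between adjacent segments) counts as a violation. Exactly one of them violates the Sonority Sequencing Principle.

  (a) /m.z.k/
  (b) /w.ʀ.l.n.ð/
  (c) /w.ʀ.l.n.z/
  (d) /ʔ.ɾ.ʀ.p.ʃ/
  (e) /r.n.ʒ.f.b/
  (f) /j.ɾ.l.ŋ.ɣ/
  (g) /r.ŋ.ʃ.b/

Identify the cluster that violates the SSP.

d

(a) /m.z.k/: profile 5-4-1 — obeys.
(b) /w.ʀ.l.n.ð/: profile 8-7-6-5-4 — obeys.
(c) /w.ʀ.l.n.z/: profile 8-7-6-5-4 — obeys.
(d) /ʔ.ɾ.ʀ.p.ʃ/: profile 1-7-7-1-3 — violates.
(e) /r.n.ʒ.f.b/: profile 7-5-4-3-2 — obeys.
(f) /j.ɾ.l.ŋ.ɣ/: profile 8-7-6-5-4 — obeys.
(g) /r.ŋ.ʃ.b/: profile 7-5-3-2 — obeys.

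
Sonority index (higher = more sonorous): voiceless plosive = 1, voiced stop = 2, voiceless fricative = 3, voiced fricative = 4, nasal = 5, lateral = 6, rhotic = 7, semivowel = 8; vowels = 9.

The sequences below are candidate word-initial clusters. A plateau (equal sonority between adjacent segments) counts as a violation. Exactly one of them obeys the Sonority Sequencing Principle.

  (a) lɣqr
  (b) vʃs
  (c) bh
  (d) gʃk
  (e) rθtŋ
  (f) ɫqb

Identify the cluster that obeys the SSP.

c

(a) 6-4-1-7 → violates
(b) 4-3-3 → violates
(c) 2-3 → obeys
(d) 2-3-1 → violates
(e) 7-3-1-5 → violates
(f) 6-1-2 → violates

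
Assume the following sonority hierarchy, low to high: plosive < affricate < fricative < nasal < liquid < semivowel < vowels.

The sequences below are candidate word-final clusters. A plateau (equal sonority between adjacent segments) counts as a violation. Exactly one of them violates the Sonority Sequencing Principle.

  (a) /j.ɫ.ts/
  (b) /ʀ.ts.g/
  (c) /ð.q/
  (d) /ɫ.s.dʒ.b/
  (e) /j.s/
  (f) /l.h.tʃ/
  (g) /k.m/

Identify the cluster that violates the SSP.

(a) /j.ɫ.ts/: profile 6-5-2 — obeys.
(b) /ʀ.ts.g/: profile 5-2-1 — obeys.
(c) /ð.q/: profile 3-1 — obeys.
(d) /ɫ.s.dʒ.b/: profile 5-3-2-1 — obeys.
(e) /j.s/: profile 6-3 — obeys.
(f) /l.h.tʃ/: profile 5-3-2 — obeys.
(g) /k.m/: profile 1-4 — violates.

g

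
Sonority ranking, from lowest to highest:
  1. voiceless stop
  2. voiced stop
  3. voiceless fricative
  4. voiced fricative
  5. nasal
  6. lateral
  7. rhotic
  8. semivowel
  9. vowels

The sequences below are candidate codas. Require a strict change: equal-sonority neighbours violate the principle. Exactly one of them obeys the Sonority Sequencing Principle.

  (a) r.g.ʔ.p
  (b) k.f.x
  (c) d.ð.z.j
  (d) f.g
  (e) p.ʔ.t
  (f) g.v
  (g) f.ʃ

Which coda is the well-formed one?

d

(a) 7-2-1-1 → violates
(b) 1-3-3 → violates
(c) 2-4-4-8 → violates
(d) 3-2 → obeys
(e) 1-1-1 → violates
(f) 2-4 → violates
(g) 3-3 → violates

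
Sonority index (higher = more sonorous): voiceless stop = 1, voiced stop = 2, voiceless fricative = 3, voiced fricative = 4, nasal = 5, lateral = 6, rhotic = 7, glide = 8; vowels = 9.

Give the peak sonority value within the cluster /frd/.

/f/ is a voiceless fricative (sonority 3).
/r/ is a rhotic (sonority 7).
/d/ is a voiced stop (sonority 2).
The maximum is 7.

7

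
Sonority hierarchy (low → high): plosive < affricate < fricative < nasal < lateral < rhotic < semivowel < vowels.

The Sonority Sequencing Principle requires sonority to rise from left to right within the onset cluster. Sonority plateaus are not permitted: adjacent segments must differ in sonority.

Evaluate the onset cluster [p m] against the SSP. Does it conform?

/p/ is a plosive (sonority 1).
/m/ is a nasal (sonority 4).
The profile 1-4 strictly rises, so the onset cluster satisfies the SSP.

yes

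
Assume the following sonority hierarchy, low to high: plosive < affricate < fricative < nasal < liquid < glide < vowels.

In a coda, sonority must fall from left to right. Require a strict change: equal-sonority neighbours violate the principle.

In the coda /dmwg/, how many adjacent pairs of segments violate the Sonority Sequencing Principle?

/d/ is a plosive (sonority 1).
/m/ is a nasal (sonority 4).
/w/ is a glide (sonority 6).
/g/ is a plosive (sonority 1).
/d/→/m/: 1→4 (does not fall) — violation.
/m/→/w/: 4→6 (does not fall) — violation.
/w/→/g/: 6→1 (falls) — ok.

2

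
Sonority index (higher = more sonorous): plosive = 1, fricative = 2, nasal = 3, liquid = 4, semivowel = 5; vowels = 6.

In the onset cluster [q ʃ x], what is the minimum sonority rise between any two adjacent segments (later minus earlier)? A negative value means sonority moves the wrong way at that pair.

0

/q/ — plosive, sonority 1.
/ʃ/ — fricative, sonority 2.
/x/ — fricative, sonority 2.
/q/→/ʃ/: change +1.
/ʃ/→/x/: change +0.
Minimum = 0.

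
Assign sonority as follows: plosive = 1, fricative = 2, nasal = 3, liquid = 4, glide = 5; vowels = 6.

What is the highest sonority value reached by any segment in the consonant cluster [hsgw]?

/h/ is a fricative (sonority 2).
/s/ is a fricative (sonority 2).
/g/ is a plosive (sonority 1).
/w/ is a glide (sonority 5).
The maximum is 5.

5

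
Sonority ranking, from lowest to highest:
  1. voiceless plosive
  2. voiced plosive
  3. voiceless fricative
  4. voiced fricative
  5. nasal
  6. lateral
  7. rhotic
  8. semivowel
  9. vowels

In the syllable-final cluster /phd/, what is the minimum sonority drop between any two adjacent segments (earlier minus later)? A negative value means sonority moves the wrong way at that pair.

-2

/p/: voiceless plosive = 1.
/h/: voiceless fricative = 3.
/d/: voiced plosive = 2.
/p/→/h/: change -2.
/h/→/d/: change +1.
Minimum = -2.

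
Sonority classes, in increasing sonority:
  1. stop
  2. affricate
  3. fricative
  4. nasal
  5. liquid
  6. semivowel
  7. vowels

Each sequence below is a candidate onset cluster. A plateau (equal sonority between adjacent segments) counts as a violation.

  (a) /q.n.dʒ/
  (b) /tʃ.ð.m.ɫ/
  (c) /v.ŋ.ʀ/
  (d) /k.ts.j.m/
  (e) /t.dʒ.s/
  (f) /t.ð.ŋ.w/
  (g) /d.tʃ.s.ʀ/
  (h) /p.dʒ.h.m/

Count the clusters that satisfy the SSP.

(a) /q.n.dʒ/: profile 1-4-2 — violates.
(b) /tʃ.ð.m.ɫ/: profile 2-3-4-5 — obeys.
(c) /v.ŋ.ʀ/: profile 3-4-5 — obeys.
(d) /k.ts.j.m/: profile 1-2-6-4 — violates.
(e) /t.dʒ.s/: profile 1-2-3 — obeys.
(f) /t.ð.ŋ.w/: profile 1-3-4-6 — obeys.
(g) /d.tʃ.s.ʀ/: profile 1-2-3-5 — obeys.
(h) /p.dʒ.h.m/: profile 1-2-3-4 — obeys.

6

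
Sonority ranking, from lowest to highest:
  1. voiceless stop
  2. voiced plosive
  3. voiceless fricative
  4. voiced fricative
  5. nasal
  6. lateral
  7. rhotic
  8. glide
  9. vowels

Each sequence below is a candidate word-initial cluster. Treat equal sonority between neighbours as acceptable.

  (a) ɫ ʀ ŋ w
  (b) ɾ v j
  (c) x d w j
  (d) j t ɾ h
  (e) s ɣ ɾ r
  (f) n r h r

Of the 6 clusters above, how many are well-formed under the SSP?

(a) sonority 6-7-5-8: ill-formed.
(b) sonority 7-4-8: ill-formed.
(c) sonority 3-2-8-8: ill-formed.
(d) sonority 8-1-7-3: ill-formed.
(e) sonority 3-4-7-7: well-formed.
(f) sonority 5-7-3-7: ill-formed.

1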